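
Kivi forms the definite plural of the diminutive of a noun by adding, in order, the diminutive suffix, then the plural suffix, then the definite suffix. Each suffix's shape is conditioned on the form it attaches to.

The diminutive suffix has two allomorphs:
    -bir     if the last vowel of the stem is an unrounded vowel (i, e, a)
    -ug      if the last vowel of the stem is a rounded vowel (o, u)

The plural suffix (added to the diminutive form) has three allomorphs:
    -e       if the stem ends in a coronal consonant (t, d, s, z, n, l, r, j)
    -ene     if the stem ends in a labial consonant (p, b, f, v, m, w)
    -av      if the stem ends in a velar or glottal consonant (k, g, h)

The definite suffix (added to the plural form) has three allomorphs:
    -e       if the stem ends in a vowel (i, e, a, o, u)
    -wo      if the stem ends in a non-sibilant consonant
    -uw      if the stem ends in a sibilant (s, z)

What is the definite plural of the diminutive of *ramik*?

Since the last vowel of *ramik* is /i/ (an unrounded vowel), it takes -bir, giving *ramikbir*.
Since the final consonant of the diminutive form *ramikbir* is /r/ (coronal), it takes -e, giving *ramikbire*.
The final sound of the plural form *ramikbire* is /e/, which is a vowel, so the definite suffix is -e, giving *ramikbiree*.

ramikbiree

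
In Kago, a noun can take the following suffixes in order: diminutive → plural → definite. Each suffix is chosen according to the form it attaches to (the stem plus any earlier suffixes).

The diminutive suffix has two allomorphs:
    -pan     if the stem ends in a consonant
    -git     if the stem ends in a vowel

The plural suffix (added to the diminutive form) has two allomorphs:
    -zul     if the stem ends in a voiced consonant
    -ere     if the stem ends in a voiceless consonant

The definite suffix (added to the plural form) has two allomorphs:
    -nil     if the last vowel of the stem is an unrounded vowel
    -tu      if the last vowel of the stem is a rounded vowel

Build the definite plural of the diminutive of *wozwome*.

wozwomegiterenil

The final sound of *wozwome* is /e/, which is a vowel, so the diminutive suffix is -git, giving *wozwomegit*.
The final consonant of the diminutive form *wozwomegit* is /t/, which is voiceless, so the plural suffix is -ere, giving *wozwomegitere*.
The plural form *wozwomegitere* — last vowel /e/ (an unrounded vowel) → -nil → *wozwomegiterenil*.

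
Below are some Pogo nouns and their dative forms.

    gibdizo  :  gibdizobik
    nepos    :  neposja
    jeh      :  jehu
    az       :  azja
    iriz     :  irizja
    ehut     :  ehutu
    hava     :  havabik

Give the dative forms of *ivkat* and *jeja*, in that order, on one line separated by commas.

ivkatu, jejabik

The alternation tracks the final sound of the stem — -ja when the stem ends in a sibilant (*nepos*, *az*, *iriz*); -u when the stem ends in a non-sibilant consonant (*jeh*, *ehut*); -bik when the stem ends in a vowel (*gibdizo*, *hava*).
Since the final sound of *ivkat* is /t/ (a non-sibilant consonant), it takes -u, giving *ivkatu*.
*jeja*: final sound = /a/, a vowel → -bik → *jejabik*.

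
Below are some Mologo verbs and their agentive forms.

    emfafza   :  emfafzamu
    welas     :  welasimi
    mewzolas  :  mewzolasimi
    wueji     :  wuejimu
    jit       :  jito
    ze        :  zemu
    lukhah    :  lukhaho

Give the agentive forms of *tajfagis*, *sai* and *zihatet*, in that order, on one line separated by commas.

The alternation tracks the final sound of the stem — -imi when the stem ends in a sibilant (*welas*, *mewzolas*); -o when the stem ends in a non-sibilant consonant (*jit*, *lukhah*); -mu when the stem ends in a vowel (*emfafza*, *wueji*, *ze*).
*tajfagis*: final sound = /s/, a sibilant → -imi → *tajfagisimi*.
Since the final sound of *sai* is /i/ (a vowel), it takes -mu, giving *saimu*.
Since the final sound of *zihatet* is /t/ (a non-sibilant consonant), it takes -o, giving *zihateto*.

tajfagisimi, saimu, zihateto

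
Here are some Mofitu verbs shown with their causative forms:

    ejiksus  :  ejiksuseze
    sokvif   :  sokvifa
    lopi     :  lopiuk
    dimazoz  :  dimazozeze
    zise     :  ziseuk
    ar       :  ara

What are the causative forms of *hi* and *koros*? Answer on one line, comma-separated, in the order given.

hiuk, koroseze

Looking at the final sound of each stem: -eze when the stem ends in a sibilant (*ejiksus*, *dimazoz*); -a when the stem ends in a non-sibilant consonant (*sokvif*, *ar*); -uk when the stem ends in a vowel (*lopi*, *zise*).
*hi*: final sound = /i/, a vowel → -uk → *hiuk*.
Since the final sound of *koros* is /s/ (a sibilant), it takes -eze, giving *koroseze*.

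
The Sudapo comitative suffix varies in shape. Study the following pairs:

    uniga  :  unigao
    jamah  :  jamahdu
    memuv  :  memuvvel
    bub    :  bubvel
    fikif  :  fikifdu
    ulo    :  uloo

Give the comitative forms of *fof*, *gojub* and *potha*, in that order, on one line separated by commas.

The alternation tracks the final sound of the stem — -du when the stem ends in a voiceless consonant (*jamah*, *fikif*); -vel when the stem ends in a voiced consonant (*memuv*, *bub*); -o when the stem ends in a vowel (*uniga*, *ulo*).
Since the final sound of *fof* is /f/ (a voiceless consonant), it takes -du, giving *fofdu*.
The final sound of *gojub* is /b/, which is a voiced consonant, so the suffix is -vel, giving *gojubvel*.
*potha* — final sound /a/ (a vowel) → -o → *pothao*.

fofdu, gojubvel, pothao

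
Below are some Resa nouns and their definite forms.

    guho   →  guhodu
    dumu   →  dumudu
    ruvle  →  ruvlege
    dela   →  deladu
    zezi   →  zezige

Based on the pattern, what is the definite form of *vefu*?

vefudu

The alternation tracks the last vowel of the stem — -ge when the last vowel of the stem is a front vowel (*ruvle*, *zezi*); -du when the last vowel of the stem is a back vowel (*guho*, *dumu*, *dela*).
*vefu*: last vowel = /u/, a back vowel → -du → *vefudu*.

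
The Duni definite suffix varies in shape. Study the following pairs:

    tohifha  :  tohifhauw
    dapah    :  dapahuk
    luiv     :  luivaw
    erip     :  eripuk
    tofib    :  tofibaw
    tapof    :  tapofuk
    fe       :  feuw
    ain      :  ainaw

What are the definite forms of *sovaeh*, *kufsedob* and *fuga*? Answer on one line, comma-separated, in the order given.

The pattern is voicing of the final sound: -uk when the stem ends in a voiceless consonant (*dapah*, *erip*, *tapof*); -aw when the stem ends in a voiced consonant (*luiv*, *tofib*, *ain*); -uw when the stem ends in a vowel (*tohifha*, *fe*).
*sovaeh*: final sound = /h/, a voiceless consonant → -uk → *sovaehuk*.
The final sound of *kufsedob* is /b/, which is a voiced consonant, so the suffix is -aw, giving *kufsedobaw*.
The final sound of *fuga* is /a/, which is a vowel, so the suffix is -uw, giving *fugauw*.

sovaehuk, kufsedobaw, fugauw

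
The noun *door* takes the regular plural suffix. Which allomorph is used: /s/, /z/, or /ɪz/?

The stem *door* ends in a voiced non-sibilant sound.
The plural suffix surfaces as /ɪz/ after sibilants, /s/ after other voiceless consonants, and /z/ after other voiced sounds.
So the plural -s on *door* is pronounced /z/.

/z/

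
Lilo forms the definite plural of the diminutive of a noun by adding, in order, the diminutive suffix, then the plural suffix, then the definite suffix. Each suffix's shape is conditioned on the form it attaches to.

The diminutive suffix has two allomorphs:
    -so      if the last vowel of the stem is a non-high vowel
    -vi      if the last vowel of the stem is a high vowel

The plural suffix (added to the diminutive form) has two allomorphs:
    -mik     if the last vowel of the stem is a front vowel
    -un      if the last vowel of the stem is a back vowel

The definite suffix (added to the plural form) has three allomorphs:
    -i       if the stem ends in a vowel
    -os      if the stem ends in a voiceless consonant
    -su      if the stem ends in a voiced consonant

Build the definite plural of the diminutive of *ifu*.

Since the last vowel of *ifu* is /u/ (a high vowel), it takes -vi, giving *ifuvi*.
The last vowel of the diminutive form *ifuvi* is /i/, which is a front vowel, so the plural suffix is -mik, giving *ifuvimik*.
The plural form *ifuvimik*: final sound = /k/, a voiceless consonant → -os → *ifuvimikos*.

ifuvimikos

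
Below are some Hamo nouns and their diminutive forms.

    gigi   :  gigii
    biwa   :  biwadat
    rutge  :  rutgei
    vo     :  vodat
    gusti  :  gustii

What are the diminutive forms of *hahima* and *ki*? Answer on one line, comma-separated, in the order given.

The alternation tracks the last vowel of the stem — -i when the last vowel of the stem is a front vowel (*gigi*, *rutge*, *gusti*); -dat when the last vowel of the stem is a back vowel (*biwa*, *vo*).
The last vowel of *hahima* is /a/, which is a back vowel, so the suffix is -dat, giving *hahimadat*.
*ki* — last vowel /i/ (a front vowel) → -i → *kii*.

hahimadat, kii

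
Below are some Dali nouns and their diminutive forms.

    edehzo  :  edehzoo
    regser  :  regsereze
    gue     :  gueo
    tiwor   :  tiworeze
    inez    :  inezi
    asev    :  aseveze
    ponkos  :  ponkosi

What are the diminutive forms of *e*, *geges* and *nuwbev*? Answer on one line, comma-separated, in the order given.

Looking at the final sound of each stem: -i when the stem ends in a sibilant (*inez*, *ponkos*); -eze when the stem ends in a non-sibilant consonant (*regser*, *tiwor*, *asev*); -o when the stem ends in a vowel (*edehzo*, *gue*).
The final sound of *e* is /e/, which is a vowel, so the suffix is -o, giving *eo*.
Since the final sound of *geges* is /s/ (a sibilant), it takes -i, giving *gegesi*.
The final sound of *nuwbev* is /v/, which is a non-sibilant consonant, so the suffix is -eze, giving *nuwbeveze*.

eo, gegesi, nuwbeveze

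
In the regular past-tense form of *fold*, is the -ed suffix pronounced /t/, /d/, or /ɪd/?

The stem *fold* ends in /t/ or /d/.
The -ed suffix is realized as /ɪd/ after /t, d/; as /t/ after other voiceless consonants; and as /d/ after other voiced sounds.
So -ed on *fold* is pronounced /ɪd/.

/ɪd/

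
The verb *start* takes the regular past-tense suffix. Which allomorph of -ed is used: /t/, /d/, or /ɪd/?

/ɪd/

The stem *start* ends in /t/ or /d/.
The -ed suffix is realized as /ɪd/ after /t, d/; as /t/ after other voiceless consonants; and as /d/ after other voiced sounds.
So -ed on *start* is pronounced /ɪd/.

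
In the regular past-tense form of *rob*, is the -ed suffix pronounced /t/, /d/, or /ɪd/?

/d/

The stem *rob* ends in a voiced sound other than /d/.
The -ed suffix is realized as /ɪd/ after /t, d/; as /t/ after other voiceless consonants; and as /d/ after other voiced sounds.
So -ed on *rob* is pronounced /d/.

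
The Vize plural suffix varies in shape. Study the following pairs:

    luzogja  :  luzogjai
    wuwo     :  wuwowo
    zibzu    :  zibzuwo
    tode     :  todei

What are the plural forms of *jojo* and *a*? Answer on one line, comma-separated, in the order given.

jojowo, ai

The pattern is rounding harmony: -wo when the last vowel of the stem is a rounded vowel (*wuwo*, *zibzu*); -i when the last vowel of the stem is an unrounded vowel (*luzogja*, *tode*).
The last vowel of *jojo* is /o/, which is a rounded vowel, so the suffix is -wo, giving *jojowo*.
*a*: last vowel = /a/, an unrounded vowel → -i → *ai*.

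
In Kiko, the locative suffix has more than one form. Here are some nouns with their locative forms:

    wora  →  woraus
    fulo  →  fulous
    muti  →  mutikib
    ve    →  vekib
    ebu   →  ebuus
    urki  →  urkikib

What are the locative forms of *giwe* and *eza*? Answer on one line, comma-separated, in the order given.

giwekib, ezaus

Looking at the last vowel of each stem: -kib when the last vowel of the stem is a front vowel (*muti*, *ve*, *urki*); -us when the last vowel of the stem is a back vowel (*wora*, *fulo*, *ebu*).
*giwe*: last vowel = /e/, a front vowel → -kib → *giwekib*.
Since the last vowel of *eza* is /a/ (a back vowel), it takes -us, giving *ezaus*.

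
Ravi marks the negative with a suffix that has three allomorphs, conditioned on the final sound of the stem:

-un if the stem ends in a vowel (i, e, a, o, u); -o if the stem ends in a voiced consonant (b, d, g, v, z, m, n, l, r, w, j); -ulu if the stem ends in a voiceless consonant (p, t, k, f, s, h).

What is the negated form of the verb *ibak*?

ibakulu

The final sound of *ibak* is /k/, which is a voiceless consonant, so the suffix is -ulu, giving *ibakulu*.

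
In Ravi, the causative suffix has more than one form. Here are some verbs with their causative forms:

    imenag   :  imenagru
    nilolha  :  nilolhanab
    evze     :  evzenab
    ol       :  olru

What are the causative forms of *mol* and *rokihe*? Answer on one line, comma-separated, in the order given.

molru, rokihenab

Looking at the final sound of each stem: -ru when the stem ends in a consonant (*imenag*, *ol*); -nab when the stem ends in a vowel (*nilolha*, *evze*).
*mol*: final sound = /l/, a consonant → -ru → *molru*.
*rokihe*: final sound = /e/, a vowel → -nab → *rokihenab*.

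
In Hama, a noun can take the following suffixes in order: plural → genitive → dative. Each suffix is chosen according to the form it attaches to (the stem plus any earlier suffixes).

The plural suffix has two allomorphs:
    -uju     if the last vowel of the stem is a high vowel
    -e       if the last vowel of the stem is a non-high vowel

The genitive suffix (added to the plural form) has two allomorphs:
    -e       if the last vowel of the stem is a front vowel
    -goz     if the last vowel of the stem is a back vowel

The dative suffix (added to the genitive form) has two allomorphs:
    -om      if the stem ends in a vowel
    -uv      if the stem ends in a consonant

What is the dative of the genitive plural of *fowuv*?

fowuvujugozuv

*fowuv*: last vowel = /u/, a high vowel → -uju → *fowuvuju*.
The plural form *fowuvuju* — last vowel /u/ (a back vowel) → -goz → *fowuvujugoz*.
The final sound of the genitive form *fowuvujugoz* is /z/, which is a consonant, so the dative suffix is -uv, giving *fowuvujugozuv*.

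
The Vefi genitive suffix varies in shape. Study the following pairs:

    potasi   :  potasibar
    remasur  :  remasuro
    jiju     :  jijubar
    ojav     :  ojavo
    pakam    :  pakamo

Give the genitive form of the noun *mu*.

The pattern is consonant vs. vowel: -o when the stem ends in a consonant (*remasur*, *ojav*, *pakam*); -bar when the stem ends in a vowel (*potasi*, *jiju*).
*mu* — final sound /u/ (a vowel) → -bar → *mubar*.

mubar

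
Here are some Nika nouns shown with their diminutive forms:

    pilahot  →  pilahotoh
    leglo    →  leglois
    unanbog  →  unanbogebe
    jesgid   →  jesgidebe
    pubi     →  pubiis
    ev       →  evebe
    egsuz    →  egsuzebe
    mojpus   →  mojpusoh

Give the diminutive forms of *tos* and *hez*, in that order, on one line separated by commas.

tosoh, hezebe

The pattern is voicing of the final sound: -oh when the stem ends in a voiceless consonant (*pilahot*, *mojpus*); -ebe when the stem ends in a voiced consonant (*unanbog*, *jesgid*, *ev*, *egsuz*); -is when the stem ends in a vowel (*leglo*, *pubi*).
*tos*: final sound = /s/, a voiceless consonant → -oh → *tosoh*.
*hez*: final sound = /z/, a voiced consonant → -ebe → *hezebe*.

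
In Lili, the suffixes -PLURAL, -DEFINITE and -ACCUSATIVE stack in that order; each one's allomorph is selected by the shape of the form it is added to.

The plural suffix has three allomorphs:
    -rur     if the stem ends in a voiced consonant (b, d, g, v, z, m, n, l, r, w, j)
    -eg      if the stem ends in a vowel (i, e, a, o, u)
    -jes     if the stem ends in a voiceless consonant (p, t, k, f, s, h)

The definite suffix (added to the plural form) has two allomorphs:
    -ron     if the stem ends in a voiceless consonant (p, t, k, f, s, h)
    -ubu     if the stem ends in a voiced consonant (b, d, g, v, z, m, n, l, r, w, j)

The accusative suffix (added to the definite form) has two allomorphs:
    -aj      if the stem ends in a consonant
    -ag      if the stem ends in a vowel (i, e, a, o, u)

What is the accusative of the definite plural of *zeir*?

zeirrurubuag

*zeir* — final sound /r/ (a voiced consonant) → -rur → *zeirrur*.
Since the final consonant of the plural form *zeirrur* is /r/ (voiced), it takes -ubu, giving *zeirrurubu*.
Since the final sound of the definite form *zeirrurubu* is /u/ (a vowel), it takes -ag, giving *zeirrurubuag*.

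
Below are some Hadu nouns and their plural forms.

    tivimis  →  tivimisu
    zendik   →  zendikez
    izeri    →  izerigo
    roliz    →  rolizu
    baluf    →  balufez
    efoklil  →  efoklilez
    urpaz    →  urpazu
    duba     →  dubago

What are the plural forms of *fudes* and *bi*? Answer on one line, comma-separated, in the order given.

fudesu, bigo

Looking at the final sound of each stem: -u when the stem ends in a sibilant (*tivimis*, *roliz*, *urpaz*); -ez when the stem ends in a non-sibilant consonant (*zendik*, *baluf*, *efoklil*); -go when the stem ends in a vowel (*izeri*, *duba*).
*fudes*: final sound = /s/, a sibilant → -u → *fudesu*.
*bi* — final sound /i/ (a vowel) → -go → *bigo*.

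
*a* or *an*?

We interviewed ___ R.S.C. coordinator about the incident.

The indefinite article is chosen by the initial *sound* of the following word, not its spelling.
The initialism *R.S.C.* is read letter by letter; the first letter, R, is pronounced /ɑr/, which begins with a vowel sound.
So the article is *an*: We interviewed an R.S.C. coordinator about the incident.

an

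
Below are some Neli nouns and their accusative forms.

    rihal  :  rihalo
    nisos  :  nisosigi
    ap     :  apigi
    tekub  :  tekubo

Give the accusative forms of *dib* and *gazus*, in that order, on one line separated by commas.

The pattern is voicing of the final consonant: -igi when the stem ends in a voiceless consonant (*nisos*, *ap*); -o when the stem ends in a voiced consonant (*rihal*, *tekub*).
*dib* — final consonant /b/ (voiced) → -o → *dibo*.
Since the final consonant of *gazus* is /s/ (voiceless), it takes -igi, giving *gazusigi*.

dibo, gazusigi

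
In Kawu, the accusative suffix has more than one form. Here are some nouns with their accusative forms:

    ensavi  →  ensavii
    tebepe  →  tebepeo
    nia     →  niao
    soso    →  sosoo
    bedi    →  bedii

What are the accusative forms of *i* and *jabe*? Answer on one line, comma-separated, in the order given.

ii, jabeo

The pattern is height harmony: -i when the last vowel of the stem is a high vowel (*ensavi*, *bedi*); -o when the last vowel of the stem is a non-high vowel (*tebepe*, *nia*, *soso*).
The last vowel of *i* is /i/, which is a high vowel, so the suffix is -i, giving *ii*.
*jabe* — last vowel /e/ (a non-high vowel) → -o → *jabeo*.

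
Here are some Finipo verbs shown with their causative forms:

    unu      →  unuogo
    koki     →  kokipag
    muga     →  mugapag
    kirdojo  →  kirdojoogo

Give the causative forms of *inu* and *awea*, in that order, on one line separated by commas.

The alternation tracks the last vowel of the stem — -ogo when the last vowel of the stem is a rounded vowel (*unu*, *kirdojo*); -pag when the last vowel of the stem is an unrounded vowel (*koki*, *muga*).
Since the last vowel of *inu* is /u/ (a rounded vowel), it takes -ogo, giving *inuogo*.
*awea* — last vowel /a/ (an unrounded vowel) → -pag → *aweapag*.

inuogo, aweapag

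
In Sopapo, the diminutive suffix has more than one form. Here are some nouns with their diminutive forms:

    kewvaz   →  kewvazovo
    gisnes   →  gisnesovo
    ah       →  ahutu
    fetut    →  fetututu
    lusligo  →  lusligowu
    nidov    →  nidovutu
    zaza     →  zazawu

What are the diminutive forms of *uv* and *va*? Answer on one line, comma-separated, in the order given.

The pattern is sibilance of the final sound: -ovo when the stem ends in a sibilant (*kewvaz*, *gisnes*); -utu when the stem ends in a non-sibilant consonant (*ah*, *fetut*, *nidov*); -wu when the stem ends in a vowel (*lusligo*, *zaza*).
The final sound of *uv* is /v/, which is a non-sibilant consonant, so the suffix is -utu, giving *uvutu*.
*va*: final sound = /a/, a vowel → -wu → *vawu*.

uvutu, vawu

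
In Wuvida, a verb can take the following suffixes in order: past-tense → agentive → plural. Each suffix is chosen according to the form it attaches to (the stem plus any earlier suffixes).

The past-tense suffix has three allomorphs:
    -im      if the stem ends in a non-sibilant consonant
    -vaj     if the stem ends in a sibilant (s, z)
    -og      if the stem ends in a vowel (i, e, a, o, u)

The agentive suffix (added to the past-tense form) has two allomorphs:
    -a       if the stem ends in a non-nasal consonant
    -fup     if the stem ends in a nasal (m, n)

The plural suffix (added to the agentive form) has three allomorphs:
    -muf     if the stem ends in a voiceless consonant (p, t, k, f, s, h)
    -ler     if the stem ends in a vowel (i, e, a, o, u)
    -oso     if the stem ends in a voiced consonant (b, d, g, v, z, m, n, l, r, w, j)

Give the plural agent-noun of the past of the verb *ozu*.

Since the final sound of *ozu* is /u/ (a vowel), it takes -og, giving *ozuog*.
The final consonant of the past-tense form *ozuog* is /g/, which is non-nasal, so the agentive suffix is -a, giving *ozuoga*.
The final sound of the agentive form *ozuoga* is /a/, which is a vowel, so the plural suffix is -ler, giving *ozuogaler*.

ozuogaler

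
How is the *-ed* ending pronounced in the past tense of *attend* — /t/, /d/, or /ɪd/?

/ɪd/

The stem *attend* ends in /t/ or /d/.
The -ed suffix is realized as /ɪd/ after /t, d/; as /t/ after other voiceless consonants; and as /d/ after other voiced sounds.
So -ed on *attend* is pronounced /ɪd/.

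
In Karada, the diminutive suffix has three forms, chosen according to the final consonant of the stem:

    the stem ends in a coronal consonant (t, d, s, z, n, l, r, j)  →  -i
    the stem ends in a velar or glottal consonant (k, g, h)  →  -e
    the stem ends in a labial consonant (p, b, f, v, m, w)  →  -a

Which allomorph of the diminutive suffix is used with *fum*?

*fum* — final consonant /m/ (labial) → -a.

-a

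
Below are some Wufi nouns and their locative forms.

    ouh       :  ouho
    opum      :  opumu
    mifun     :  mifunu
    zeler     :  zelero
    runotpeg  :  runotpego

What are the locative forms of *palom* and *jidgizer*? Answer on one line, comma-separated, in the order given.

palomu, jidgizero

The pattern is nasality of the final consonant: -u when the stem ends in a nasal (*opum*, *mifun*); -o when the stem ends in a non-nasal consonant (*ouh*, *zeler*, *runotpeg*).
The final consonant of *palom* is /m/, which is a nasal, so the suffix is -u, giving *palomu*.
*jidgizer* — final consonant /r/ (non-nasal) → -o → *jidgizero*.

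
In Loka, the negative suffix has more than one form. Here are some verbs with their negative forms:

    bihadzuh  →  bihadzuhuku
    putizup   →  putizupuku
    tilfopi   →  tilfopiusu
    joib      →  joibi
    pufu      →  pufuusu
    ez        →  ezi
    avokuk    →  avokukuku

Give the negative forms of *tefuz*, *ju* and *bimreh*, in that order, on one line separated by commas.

The alternation tracks the final sound of the stem — -uku when the stem ends in a voiceless consonant (*bihadzuh*, *putizup*, *avokuk*); -i when the stem ends in a voiced consonant (*joib*, *ez*); -usu when the stem ends in a vowel (*tilfopi*, *pufu*).
The final sound of *tefuz* is /z/, which is a voiced consonant, so the suffix is -i, giving *tefuzi*.
The final sound of *ju* is /u/, which is a vowel, so the suffix is -usu, giving *juusu*.
The final sound of *bimreh* is /h/, which is a voiceless consonant, so the suffix is -uku, giving *bimrehuku*.

tefuzi, juusu, bimrehuku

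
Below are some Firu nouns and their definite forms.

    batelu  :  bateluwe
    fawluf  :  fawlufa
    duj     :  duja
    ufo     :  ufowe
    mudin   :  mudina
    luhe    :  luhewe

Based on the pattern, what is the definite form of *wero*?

The alternation tracks the final sound of the stem — -a when the stem ends in a consonant (*fawluf*, *duj*, *mudin*); -we when the stem ends in a vowel (*batelu*, *ufo*, *luhe*).
*wero* — final sound /o/ (a vowel) → -we → *werowe*.

werowe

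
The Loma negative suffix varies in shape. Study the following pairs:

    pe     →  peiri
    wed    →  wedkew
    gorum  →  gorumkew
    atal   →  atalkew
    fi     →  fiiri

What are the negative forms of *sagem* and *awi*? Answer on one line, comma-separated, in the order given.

sagemkew, awiiri

The alternation tracks the final sound of the stem — -kew when the stem ends in a consonant (*wed*, *gorum*, *atal*); -iri when the stem ends in a vowel (*pe*, *fi*).
The final sound of *sagem* is /m/, which is a consonant, so the suffix is -kew, giving *sagemkew*.
*awi* — final sound /i/ (a vowel) → -iri → *awiiri*.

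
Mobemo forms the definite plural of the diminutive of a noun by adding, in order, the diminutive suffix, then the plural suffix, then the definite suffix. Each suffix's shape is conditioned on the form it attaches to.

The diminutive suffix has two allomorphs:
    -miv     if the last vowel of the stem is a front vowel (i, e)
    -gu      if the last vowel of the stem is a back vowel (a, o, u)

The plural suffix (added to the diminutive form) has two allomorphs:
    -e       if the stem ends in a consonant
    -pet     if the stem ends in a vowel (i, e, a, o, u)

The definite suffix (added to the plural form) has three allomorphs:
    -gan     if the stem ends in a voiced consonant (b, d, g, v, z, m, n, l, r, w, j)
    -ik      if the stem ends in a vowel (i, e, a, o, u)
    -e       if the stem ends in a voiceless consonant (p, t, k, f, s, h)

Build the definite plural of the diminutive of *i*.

imiveik

Since the last vowel of *i* is /i/ (a front vowel), it takes -miv, giving *imiv*.
The diminutive form *imiv* — final sound /v/ (a consonant) → -e → *imive*.
The plural form *imive* — final sound /e/ (a vowel) → -ik → *imiveik*.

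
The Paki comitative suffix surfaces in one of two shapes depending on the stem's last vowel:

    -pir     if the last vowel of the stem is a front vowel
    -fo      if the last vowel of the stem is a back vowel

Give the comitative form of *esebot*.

esebotfo

The last vowel of *esebot* is /o/, which is a back vowel, so the suffix is -fo, giving *esebotfo*.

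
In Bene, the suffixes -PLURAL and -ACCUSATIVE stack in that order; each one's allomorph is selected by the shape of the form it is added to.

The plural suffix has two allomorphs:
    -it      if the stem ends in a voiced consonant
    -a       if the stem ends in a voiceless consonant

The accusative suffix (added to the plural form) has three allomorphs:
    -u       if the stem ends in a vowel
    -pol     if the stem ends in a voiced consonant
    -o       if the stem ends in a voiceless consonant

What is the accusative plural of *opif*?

Since the final consonant of *opif* is /f/ (voiceless), it takes -a, giving *opifa*.
Since the final sound of the plural form *opifa* is /a/ (a vowel), it takes -u, giving *opifau*.

opifau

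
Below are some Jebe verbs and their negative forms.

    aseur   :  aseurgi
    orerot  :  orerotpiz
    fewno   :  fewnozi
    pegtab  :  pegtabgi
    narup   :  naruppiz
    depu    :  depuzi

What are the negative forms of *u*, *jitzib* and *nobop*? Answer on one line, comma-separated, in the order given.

Looking at the final sound of each stem: -piz when the stem ends in a voiceless consonant (*orerot*, *narup*); -gi when the stem ends in a voiced consonant (*aseur*, *pegtab*); -zi when the stem ends in a vowel (*fewno*, *depu*).
Since the final sound of *u* is /u/ (a vowel), it takes -zi, giving *uzi*.
*jitzib*: final sound = /b/, a voiced consonant → -gi → *jitzibgi*.
*nobop* — final sound /p/ (a voiceless consonant) → -piz → *noboppiz*.

uzi, jitzibgi, noboppiz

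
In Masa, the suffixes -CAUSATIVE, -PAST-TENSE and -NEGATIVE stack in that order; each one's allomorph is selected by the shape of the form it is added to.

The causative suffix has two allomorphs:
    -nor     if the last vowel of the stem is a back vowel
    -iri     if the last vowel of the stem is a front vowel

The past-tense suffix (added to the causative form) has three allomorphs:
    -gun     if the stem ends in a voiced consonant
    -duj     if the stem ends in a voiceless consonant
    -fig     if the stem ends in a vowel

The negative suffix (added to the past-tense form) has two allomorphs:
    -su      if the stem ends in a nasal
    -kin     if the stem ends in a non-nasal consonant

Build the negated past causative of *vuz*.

*vuz* — last vowel /u/ (a back vowel) → -nor → *vuznor*.
Since the final sound of the causative form *vuznor* is /r/ (a voiced consonant), it takes -gun, giving *vuznorgun*.
Since the final consonant of the past-tense form *vuznorgun* is /n/ (a nasal), it takes -su, giving *vuznorgunsu*.

vuznorgunsu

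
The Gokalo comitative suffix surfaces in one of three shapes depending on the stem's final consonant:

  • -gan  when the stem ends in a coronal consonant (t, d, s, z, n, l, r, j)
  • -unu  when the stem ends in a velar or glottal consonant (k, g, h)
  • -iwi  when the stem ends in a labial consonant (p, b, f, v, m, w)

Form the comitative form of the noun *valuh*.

The final consonant of *valuh* is /h/, which is velar/glottal, so the suffix is -unu, giving *valuhunu*.

valuhunu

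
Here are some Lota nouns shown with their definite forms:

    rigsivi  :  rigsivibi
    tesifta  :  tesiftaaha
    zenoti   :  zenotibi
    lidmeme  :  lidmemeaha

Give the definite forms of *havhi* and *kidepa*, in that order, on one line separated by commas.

Looking at the last vowel of each stem: -bi when the last vowel of the stem is a high vowel (*rigsivi*, *zenoti*); -aha when the last vowel of the stem is a non-high vowel (*tesifta*, *lidmeme*).
Since the last vowel of *havhi* is /i/ (a high vowel), it takes -bi, giving *havhibi*.
*kidepa*: last vowel = /a/, a non-high vowel → -aha → *kidepaaha*.

havhibi, kidepaaha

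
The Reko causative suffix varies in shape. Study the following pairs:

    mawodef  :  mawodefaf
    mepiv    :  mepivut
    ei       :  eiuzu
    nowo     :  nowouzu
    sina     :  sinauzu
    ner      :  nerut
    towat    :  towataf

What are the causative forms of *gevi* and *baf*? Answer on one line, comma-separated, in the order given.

geviuzu, bafaf

The alternation tracks the final sound of the stem — -af when the stem ends in a voiceless consonant (*mawodef*, *towat*); -ut when the stem ends in a voiced consonant (*mepiv*, *ner*); -uzu when the stem ends in a vowel (*ei*, *nowo*, *sina*).
*gevi* — final sound /i/ (a vowel) → -uzu → *geviuzu*.
*baf*: final sound = /f/, a voiceless consonant → -af → *bafaf*.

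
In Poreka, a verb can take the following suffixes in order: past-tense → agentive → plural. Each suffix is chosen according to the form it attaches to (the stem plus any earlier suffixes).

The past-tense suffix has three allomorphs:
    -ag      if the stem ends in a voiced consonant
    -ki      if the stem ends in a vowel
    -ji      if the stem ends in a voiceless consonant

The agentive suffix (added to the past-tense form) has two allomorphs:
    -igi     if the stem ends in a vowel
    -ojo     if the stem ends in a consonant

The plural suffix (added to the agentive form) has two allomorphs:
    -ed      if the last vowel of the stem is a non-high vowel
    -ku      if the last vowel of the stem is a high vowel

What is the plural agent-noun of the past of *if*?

Since the final sound of *if* is /f/ (a voiceless consonant), it takes -ji, giving *ifji*.
Since the final sound of the past-tense form *ifji* is /i/ (a vowel), it takes -igi, giving *ifjiigi*.
The agentive form *ifjiigi*: last vowel = /i/, a high vowel → -ku → *ifjiigiku*.

ifjiigiku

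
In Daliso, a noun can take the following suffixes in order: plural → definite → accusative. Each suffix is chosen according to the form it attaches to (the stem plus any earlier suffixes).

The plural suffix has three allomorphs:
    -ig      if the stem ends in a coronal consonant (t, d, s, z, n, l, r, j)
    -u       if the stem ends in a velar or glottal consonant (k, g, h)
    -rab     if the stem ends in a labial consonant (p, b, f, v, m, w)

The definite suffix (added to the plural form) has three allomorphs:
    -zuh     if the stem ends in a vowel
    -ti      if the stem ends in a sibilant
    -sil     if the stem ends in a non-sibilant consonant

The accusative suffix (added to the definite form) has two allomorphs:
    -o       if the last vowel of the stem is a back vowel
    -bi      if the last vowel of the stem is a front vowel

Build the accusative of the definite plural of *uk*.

Since the final consonant of *uk* is /k/ (velar/glottal), it takes -u, giving *uku*.
Since the final sound of the plural form *uku* is /u/ (a vowel), it takes -zuh, giving *ukuzuh*.
The last vowel of the definite form *ukuzuh* is /u/, which is a back vowel, so the accusative suffix is -o, giving *ukuzuho*.

ukuzuho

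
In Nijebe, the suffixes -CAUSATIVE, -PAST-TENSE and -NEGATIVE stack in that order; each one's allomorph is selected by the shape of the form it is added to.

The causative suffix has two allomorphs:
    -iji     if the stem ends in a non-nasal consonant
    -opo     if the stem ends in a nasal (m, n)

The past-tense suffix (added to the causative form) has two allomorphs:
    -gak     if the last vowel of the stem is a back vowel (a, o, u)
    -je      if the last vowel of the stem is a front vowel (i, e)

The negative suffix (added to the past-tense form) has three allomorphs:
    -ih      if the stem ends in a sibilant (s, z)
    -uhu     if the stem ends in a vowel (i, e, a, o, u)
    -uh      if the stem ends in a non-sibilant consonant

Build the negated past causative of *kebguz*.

*kebguz*: final consonant = /z/, non-nasal → -iji → *kebguziji*.
The causative form *kebguziji* — last vowel /i/ (a front vowel) → -je → *kebguzijije*.
The final sound of the past-tense form *kebguzijije* is /e/, which is a vowel, so the negative suffix is -uhu, giving *kebguzijijeuhu*.

kebguzijijeuhu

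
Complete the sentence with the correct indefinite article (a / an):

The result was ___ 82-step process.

an

The indefinite article is chosen by the initial *sound* of the following word, not its spelling.
The number *82* is spoken "eighty-…", beginning with /ˈeɪti/ — a vowel sound.
So the article is *an*: The result was an 82-step process.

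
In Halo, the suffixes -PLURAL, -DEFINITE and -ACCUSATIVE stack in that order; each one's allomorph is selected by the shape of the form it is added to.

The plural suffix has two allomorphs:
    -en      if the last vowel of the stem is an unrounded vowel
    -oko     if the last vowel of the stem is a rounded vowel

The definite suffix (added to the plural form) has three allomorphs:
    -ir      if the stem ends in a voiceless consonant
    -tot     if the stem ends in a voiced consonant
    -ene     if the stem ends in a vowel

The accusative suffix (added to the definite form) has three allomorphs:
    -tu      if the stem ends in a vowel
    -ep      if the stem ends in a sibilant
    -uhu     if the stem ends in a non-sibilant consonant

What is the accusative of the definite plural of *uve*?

*uve* — last vowel /e/ (an unrounded vowel) → -en → *uveen*.
Since the final sound of the plural form *uveen* is /n/ (a voiced consonant), it takes -tot, giving *uveentot*.
The final sound of the definite form *uveentot* is /t/, which is a non-sibilant consonant, so the accusative suffix is -uhu, giving *uveentotuhu*.

uveentotuhu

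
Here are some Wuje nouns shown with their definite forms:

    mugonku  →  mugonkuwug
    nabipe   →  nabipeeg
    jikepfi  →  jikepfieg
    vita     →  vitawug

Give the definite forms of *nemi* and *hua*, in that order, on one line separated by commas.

The alternation tracks the last vowel of the stem — -eg when the last vowel of the stem is a front vowel (*nabipe*, *jikepfi*); -wug when the last vowel of the stem is a back vowel (*mugonku*, *vita*).
Since the last vowel of *nemi* is /i/ (a front vowel), it takes -eg, giving *nemieg*.
Since the last vowel of *hua* is /a/ (a back vowel), it takes -wug, giving *huawug*.

nemieg, huawug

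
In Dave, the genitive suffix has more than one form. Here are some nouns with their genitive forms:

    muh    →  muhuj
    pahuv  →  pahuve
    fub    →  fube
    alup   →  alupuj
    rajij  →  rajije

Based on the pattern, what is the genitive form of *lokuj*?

The suffix is conditioned by the final consonant: -uj when the stem ends in a voiceless consonant (*muh*, *alup*); -e when the stem ends in a voiced consonant (*pahuv*, *fub*, *rajij*).
*lokuj*: final consonant = /j/, voiced → -e → *lokuje*.

lokuje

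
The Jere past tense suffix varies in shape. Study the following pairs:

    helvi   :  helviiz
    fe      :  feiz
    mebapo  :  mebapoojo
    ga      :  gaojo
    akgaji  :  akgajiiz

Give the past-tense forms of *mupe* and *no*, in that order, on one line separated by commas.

mupeiz, noojo

Looking at the last vowel of each stem: -iz when the last vowel of the stem is a front vowel (*helvi*, *fe*, *akgaji*); -ojo when the last vowel of the stem is a back vowel (*mebapo*, *ga*).
*mupe*: last vowel = /e/, a front vowel → -iz → *mupeiz*.
Since the last vowel of *no* is /o/ (a back vowel), it takes -ojo, giving *noojo*.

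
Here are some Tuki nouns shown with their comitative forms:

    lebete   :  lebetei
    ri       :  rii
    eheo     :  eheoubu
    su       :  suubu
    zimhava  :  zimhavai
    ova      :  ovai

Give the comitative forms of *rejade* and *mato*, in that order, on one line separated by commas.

rejadei, matoubu

The pattern is rounding harmony: -ubu when the last vowel of the stem is a rounded vowel (*eheo*, *su*); -i when the last vowel of the stem is an unrounded vowel (*lebete*, *ri*, *zimhava*, *ova*).
The last vowel of *rejade* is /e/, which is an unrounded vowel, so the suffix is -i, giving *rejadei*.
The last vowel of *mato* is /o/, which is a rounded vowel, so the suffix is -ubu, giving *matoubu*.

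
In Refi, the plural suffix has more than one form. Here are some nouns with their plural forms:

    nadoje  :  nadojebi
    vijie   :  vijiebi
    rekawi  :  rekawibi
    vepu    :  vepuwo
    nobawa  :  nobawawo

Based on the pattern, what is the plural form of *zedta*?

The pattern is front/back vowel harmony: -bi when the last vowel of the stem is a front vowel (*nadoje*, *vijie*, *rekawi*); -wo when the last vowel of the stem is a back vowel (*vepu*, *nobawa*).
*zedta*: last vowel = /a/, a back vowel → -wo → *zedtawo*.

zedtawo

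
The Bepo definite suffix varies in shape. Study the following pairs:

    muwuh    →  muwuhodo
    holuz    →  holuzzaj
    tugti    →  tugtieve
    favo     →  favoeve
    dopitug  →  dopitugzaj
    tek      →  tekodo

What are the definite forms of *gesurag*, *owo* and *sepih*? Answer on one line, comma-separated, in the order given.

gesuragzaj, owoeve, sepihodo

The alternation tracks the final sound of the stem — -odo when the stem ends in a voiceless consonant (*muwuh*, *tek*); -zaj when the stem ends in a voiced consonant (*holuz*, *dopitug*); -eve when the stem ends in a vowel (*tugti*, *favo*).
The final sound of *gesurag* is /g/, which is a voiced consonant, so the suffix is -zaj, giving *gesuragzaj*.
*owo* — final sound /o/ (a vowel) → -eve → *owoeve*.
The final sound of *sepih* is /h/, which is a voiceless consonant, so the suffix is -odo, giving *sepihodo*.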